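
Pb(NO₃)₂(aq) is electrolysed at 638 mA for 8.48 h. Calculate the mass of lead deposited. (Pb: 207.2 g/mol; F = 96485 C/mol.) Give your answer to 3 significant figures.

20.9 g

Q = It = 0.638 × 30528 = 19480 C
Moles of electrons = 19480 / 96485 = 0.2019 mol
Pb²⁺ + 2e⁻ → Pb, so n(Pb) = 0.2019 / 2 = 0.1010 mol
m = 0.1010 × 207.2 = 20.9 g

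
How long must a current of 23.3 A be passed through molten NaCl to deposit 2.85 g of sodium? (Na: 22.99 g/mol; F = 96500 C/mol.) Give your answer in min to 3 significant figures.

8.56 min

n(Na) = 2.85 / 22.99 = 0.1240 mol
Na⁺ + e⁻ → Na, so n(e⁻) = 0.1240 mol
Q = 0.1240 × 96500 = 11970 C
t = Q / I = 11970 / 23.3 = 513.7 s = 8.56 min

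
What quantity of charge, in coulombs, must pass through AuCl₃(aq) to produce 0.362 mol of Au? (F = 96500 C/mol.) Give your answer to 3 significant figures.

Au³⁺ + 3e⁻ → Au, so n(e⁻) = 3 × 0.362 = 1.086 mol
Q = 1.086 × 96500 = 1.048×10^5 C

1.05×10^5 C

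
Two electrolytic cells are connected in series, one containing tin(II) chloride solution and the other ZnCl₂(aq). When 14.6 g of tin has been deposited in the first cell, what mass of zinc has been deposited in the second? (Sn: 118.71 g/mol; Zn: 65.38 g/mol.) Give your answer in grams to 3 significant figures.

8.04 g

n(Sn) = 14.6 / 118.71 = 0.1230 mol
Sn²⁺ + 2e⁻ → Sn, so n(e⁻) = 2 × 0.1230 = 0.2460 mol
Since the cells are in series, n(e⁻) in the Zn cell is also 0.2460 mol.
Zn²⁺ + 2e⁻ → Zn, so n(Zn) = 0.2460 / 2 = 0.1230 mol
m(Zn) = 0.1230 × 65.38 = 8.04 g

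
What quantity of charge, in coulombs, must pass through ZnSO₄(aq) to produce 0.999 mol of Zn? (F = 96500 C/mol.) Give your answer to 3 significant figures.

1.93×10^5 C

Zn²⁺ + 2e⁻ → Zn, so n(e⁻) = 2 × 0.999 = 1.998 mol
Q = 1.998 × 96500 = 1.928×10^5 C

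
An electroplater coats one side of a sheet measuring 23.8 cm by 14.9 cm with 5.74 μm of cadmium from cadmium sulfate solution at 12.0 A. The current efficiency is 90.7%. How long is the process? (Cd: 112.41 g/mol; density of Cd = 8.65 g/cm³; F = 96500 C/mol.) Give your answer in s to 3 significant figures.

278 s

Plated area = 23.8 × 14.9 = 354.6 cm²
Volume = 354.6 × 5.74×10⁻⁴ cm = 0.2035 cm³
m(Cd) = 0.2035 × 8.65 = 1.760 g
n(Cd) = 1.760 / 112.41 = 0.01566 mol; n(e⁻) = 2 × 0.01566 = 0.03132 mol
Q = 0.03132 × 96500 / 0.907 = 3332 C
t = 3332 / 12.0 = 277.7 s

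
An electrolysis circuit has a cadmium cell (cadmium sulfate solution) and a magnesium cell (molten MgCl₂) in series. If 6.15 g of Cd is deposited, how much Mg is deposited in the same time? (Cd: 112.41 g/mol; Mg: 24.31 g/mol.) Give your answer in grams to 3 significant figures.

n(Cd) = 6.15 / 112.41 = 0.05471 mol
Cd²⁺ + 2e⁻ → Cd, so n(e⁻) = 2 × 0.05471 = 0.1094 mol
Same current for the same time ⇒ same n(e⁻) = 0.1094 mol in both cells.
Mg²⁺ + 2e⁻ → Mg, so n(Mg) = 0.1094 / 2 = 0.05470 mol
m(Mg) = 0.05470 × 24.31 = 1.33 g

1.33 g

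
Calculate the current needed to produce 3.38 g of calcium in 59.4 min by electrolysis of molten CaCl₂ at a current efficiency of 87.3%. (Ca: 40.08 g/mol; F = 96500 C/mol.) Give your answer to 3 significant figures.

5.23 A

n(Ca) = 3.38 / 40.08 = 0.08433 mol
Ca²⁺ + 2e⁻ → Ca, so n(e⁻) = 2 × 0.08433 = 0.1687 mol
Q = 0.1687 × 96500 / 0.873 = 18650 C
I = Q / t = 18650 / 3564 s = 5.23 A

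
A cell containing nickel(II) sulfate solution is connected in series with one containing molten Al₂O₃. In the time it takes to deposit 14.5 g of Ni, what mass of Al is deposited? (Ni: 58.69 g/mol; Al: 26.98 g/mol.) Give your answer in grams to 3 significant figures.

4.44 g

n(Ni) = 14.5 / 58.69 = 0.2471 mol
Ni²⁺ + 2e⁻ → Ni, so n(e⁻) = 2 × 0.2471 = 0.4942 mol
In series, the same 0.4942 mol of electrons flows through the second cell.
Al³⁺ + 3e⁻ → Al, so n(Al) = 0.4942 / 3 = 0.1647 mol
m(Al) = 0.1647 × 26.98 = 4.44 g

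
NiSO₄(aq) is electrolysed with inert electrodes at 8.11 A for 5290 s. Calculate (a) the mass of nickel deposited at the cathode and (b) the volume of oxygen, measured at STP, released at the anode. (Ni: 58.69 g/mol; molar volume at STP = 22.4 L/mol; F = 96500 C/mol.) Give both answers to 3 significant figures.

Q = 8.11 × 5290 = 42900 C; n(e⁻) = 42900 / 96500 = 0.4446 mol
Cathode: Ni²⁺ + 2e⁻ → Ni → n(Ni) = 0.4446/2 = 0.2223 mol → 13.0 g
Anode: 2H₂O → O₂ + 4H⁺ + 4e⁻ → n(O₂) = 0.4446/4 = 0.1112 mol → 2.49 L

13.0 g Ni; 2.49 L O₂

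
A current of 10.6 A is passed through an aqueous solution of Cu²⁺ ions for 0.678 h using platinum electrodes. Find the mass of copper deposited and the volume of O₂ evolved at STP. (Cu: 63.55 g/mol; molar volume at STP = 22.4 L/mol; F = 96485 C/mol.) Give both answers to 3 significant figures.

Q = 10.6 × 2440.8 = 25870 C; n(e⁻) = 25870 / 96485 = 0.2681 mol
Cathode: Cu²⁺ + 2e⁻ → Cu → n(Cu) = 0.2681/2 = 0.1341 mol → 8.52 g
Anode: 2H₂O → O₂ + 4H⁺ + 4e⁻ → n(O₂) = 0.2681/4 = 0.06703 mol → 1.50 L

8.52 g Cu; 1.50 L O₂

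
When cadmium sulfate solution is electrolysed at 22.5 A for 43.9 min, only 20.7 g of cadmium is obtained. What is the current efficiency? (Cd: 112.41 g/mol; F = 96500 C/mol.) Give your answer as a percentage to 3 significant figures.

Q = 22.5 × 2634 = 59270 C
n(e⁻) = 59270 / 96500 = 0.6142 mol
Cd²⁺ + 2e⁻ → Cd, so theoretical n(Cd) = 0.3071 mol → 34.52 g
Efficiency = 20.7 / 34.52 = 0.5997 = 60.0%

60.0%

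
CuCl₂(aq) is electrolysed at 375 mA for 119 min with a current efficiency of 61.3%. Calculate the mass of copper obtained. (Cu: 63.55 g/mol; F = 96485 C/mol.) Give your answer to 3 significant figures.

0.541 g

Q = 0.375 × 7140 = 2678 C
n(e⁻) = 2678 / 96485 = 0.02776 mol
Cu²⁺ + 2e⁻ → Cu, so theoretical m(Cu) = 0.01388 × 63.55 = 0.8821 g
Actual mass = 61.3% × 0.8821 = 0.541 g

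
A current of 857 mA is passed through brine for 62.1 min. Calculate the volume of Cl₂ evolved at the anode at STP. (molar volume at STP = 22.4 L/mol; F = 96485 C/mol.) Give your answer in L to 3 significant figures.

Q = It = 0.857 × 3726 = 3193 C
Moles of electrons = 3193 / 96485 = 0.03309 mol
2Cl⁻ → Cl₂ + 2e⁻, so n(Cl₂) = 0.03309 / 2 = 0.01655 mol
V = 0.01655 × 22.4 = 0.3707 L

0.371 L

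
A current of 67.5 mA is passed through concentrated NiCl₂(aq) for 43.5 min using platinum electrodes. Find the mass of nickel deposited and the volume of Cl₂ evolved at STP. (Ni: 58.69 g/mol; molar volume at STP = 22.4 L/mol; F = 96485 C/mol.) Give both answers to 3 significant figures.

0.0536 g Ni; 0.0205 L Cl₂

Q = 0.0675 × 2610 = 176.2 C; n(e⁻) = 176.2 / 96485 = 0.001826 mol
Cathode: Ni²⁺ + 2e⁻ → Ni → n(Ni) = 0.001826/2 = 9.130×10^-4 mol → 0.0536 g
Anode: 2Cl⁻ → Cl₂ + 2e⁻ → n(Cl₂) = 0.001826/2 = 9.130×10^-4 mol → 0.0205 L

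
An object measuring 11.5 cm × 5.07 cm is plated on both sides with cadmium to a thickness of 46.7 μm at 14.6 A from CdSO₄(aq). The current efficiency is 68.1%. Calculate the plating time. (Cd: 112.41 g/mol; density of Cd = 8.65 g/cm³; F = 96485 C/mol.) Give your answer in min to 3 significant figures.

Plated area = 2 × 11.5 × 5.07 = 116.6 cm²
Volume = 116.6 × 46.7×10⁻⁴ cm = 0.5445 cm³
m(Cd) = 0.5445 × 8.65 = 4.710 g
n(Cd) = 4.710 / 112.41 = 0.04190 mol; n(e⁻) = 2 × 0.04190 = 0.08380 mol
Q = 0.08380 × 96485 / 0.681 = 11870 C
t = 11870 / 14.6 = 813.0 s = 13.6 min

13.6 min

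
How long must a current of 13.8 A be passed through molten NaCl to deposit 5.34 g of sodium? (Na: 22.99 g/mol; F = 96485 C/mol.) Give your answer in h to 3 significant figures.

n(Na) = 5.34 / 22.99 = 0.2323 mol
Na⁺ + e⁻ → Na, so n(e⁻) = 0.2323 mol
Q = 0.2323 × 96485 = 22410 C
t = Q / I = 22410 / 13.8 = 1624 s = 0.451 h

0.451 h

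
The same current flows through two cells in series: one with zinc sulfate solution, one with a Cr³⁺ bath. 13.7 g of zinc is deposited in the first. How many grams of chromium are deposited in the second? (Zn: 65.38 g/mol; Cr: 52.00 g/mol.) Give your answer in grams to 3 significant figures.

n(Zn) = 13.7 / 65.38 = 0.2095 mol
Zn²⁺ + 2e⁻ → Zn, so n(e⁻) = 2 × 0.2095 = 0.4190 mol
In series, the same 0.4190 mol of electrons flows through the second cell.
Cr³⁺ + 3e⁻ → Cr, so n(Cr) = 0.4190 / 3 = 0.1397 mol
m(Cr) = 0.1397 × 52.00 = 7.26 g

7.26 g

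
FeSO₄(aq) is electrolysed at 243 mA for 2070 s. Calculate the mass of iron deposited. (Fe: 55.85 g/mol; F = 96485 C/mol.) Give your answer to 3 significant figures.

0.146 g

Charge passed = 0.243 × 2070 = 503.0 C
Moles of electrons = 503.0 / 96485 = 0.005213 mol
Fe²⁺ + 2e⁻ → Fe, so n(Fe) = 0.005213 / 2 = 0.002607 mol
m = 0.002607 × 55.85 = 0.146 g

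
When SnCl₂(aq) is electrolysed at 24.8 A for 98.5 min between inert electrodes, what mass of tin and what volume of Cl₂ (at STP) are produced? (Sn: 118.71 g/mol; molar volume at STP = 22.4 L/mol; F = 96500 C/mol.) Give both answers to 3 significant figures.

90.2 g Sn; 17.0 L Cl₂

Q = 24.8 × 5910 = 1.466×10^5 C; n(e⁻) = 1.466×10^5 / 96500 = 1.519 mol
Cathode: Sn²⁺ + 2e⁻ → Sn → n(Sn) = 1.519/2 = 0.7595 mol → 90.2 g
Anode: 2Cl⁻ → Cl₂ + 2e⁻ → n(Cl₂) = 1.519/2 = 0.7595 mol → 17.0 L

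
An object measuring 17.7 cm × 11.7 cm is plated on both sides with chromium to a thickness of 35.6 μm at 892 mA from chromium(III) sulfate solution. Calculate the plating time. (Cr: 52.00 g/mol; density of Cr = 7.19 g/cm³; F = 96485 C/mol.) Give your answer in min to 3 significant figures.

1100 min

Plated area = 2 × 17.7 × 11.7 = 414.2 cm²
Volume = 414.2 × 35.6×10⁻⁴ cm = 1.475 cm³
m(Cr) = 1.475 × 7.19 = 10.61 g
n(Cr) = 10.61 / 52.00 = 0.2040 mol; n(e⁻) = 3 × 0.2040 = 0.6120 mol
Q = 0.6120 × 96485 = 59050 C
t = 59050 / 0.892 = 66200 s = 1100 min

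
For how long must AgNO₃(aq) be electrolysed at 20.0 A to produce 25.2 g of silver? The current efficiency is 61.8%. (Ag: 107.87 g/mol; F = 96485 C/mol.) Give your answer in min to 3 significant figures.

n(Ag) = 25.2 / 107.87 = 0.2336 mol
Ag⁺ + e⁻ → Ag, so n(e⁻) = 0.2336 mol
Q = 0.2336 × 96485 / 0.618 = 36470 C
t = Q / I = 36470 / 20.0 = 1824 s = 30.4 min

30.4 min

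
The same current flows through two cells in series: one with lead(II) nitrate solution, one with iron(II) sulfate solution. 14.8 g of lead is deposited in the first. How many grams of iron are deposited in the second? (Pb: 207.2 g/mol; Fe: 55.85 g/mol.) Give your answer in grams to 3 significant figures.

3.99 g

n(Pb) = 14.8 / 207.2 = 0.07143 mol
Pb²⁺ + 2e⁻ → Pb, so n(e⁻) = 2 × 0.07143 = 0.1429 mol
In series, the same 0.1429 mol of electrons flows through the second cell.
Fe²⁺ + 2e⁻ → Fe, so n(Fe) = 0.1429 / 2 = 0.07145 mol
m(Fe) = 0.07145 × 55.85 = 3.99 g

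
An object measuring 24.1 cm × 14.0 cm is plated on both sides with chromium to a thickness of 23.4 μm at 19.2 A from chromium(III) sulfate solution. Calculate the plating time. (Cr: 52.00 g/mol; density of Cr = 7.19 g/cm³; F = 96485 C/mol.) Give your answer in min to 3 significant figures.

54.9 min

Plated area = 2 × 24.1 × 14.0 = 674.8 cm²
Volume = 674.8 × 23.4×10⁻⁴ cm = 1.579 cm³
m(Cr) = 1.579 × 7.19 = 11.35 g
n(Cr) = 11.35 / 52.00 = 0.2183 mol; n(e⁻) = 3 × 0.2183 = 0.6549 mol
Q = 0.6549 × 96485 = 63190 C
t = 63190 / 19.2 = 3291 s = 54.9 min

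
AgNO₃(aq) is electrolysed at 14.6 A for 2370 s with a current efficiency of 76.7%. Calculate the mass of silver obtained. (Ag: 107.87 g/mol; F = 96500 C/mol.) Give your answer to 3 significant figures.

Q = 14.6 × 2370 = 34600 C
n(e⁻) = 34600 / 96500 = 0.3585 mol
Ag⁺ + e⁻ → Ag, so theoretical m(Ag) = 0.3585 × 107.87 = 38.67 g
Actual mass = 76.7% × 38.67 = 29.7 g

29.7 g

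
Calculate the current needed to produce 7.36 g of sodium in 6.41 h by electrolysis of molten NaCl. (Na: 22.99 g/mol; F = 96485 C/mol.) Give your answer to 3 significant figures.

n(Na) = 7.36 / 22.99 = 0.3201 mol
Na⁺ + e⁻ → Na, so n(e⁻) = 0.3201 mol
Q = 0.3201 × 96485 = 30880 C
I = Q / t = 30880 / 23076 s = 1.34 A

1.34 A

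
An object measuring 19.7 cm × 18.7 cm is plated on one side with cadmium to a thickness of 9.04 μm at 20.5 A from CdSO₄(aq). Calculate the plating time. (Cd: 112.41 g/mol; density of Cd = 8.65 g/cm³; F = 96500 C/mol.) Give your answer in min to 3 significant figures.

Plated area = 19.7 × 18.7 = 368.4 cm²
Volume = 368.4 × 9.04×10⁻⁴ cm = 0.3330 cm³
m(Cd) = 0.3330 × 8.65 = 2.880 g
n(Cd) = 2.880 / 112.41 = 0.02562 mol; n(e⁻) = 2 × 0.02562 = 0.05124 mol
Q = 0.05124 × 96500 = 4945 C
t = 4945 / 20.5 = 241.2 s = 4.02 min

4.02 min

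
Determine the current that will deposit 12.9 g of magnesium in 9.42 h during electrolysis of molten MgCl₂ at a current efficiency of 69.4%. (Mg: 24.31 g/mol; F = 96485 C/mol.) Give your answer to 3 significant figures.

4.35 A

n(Mg) = 12.9 / 24.31 = 0.5306 mol
Mg²⁺ + 2e⁻ → Mg, so n(e⁻) = 2 × 0.5306 = 1.061 mol
Q = 1.061 × 96485 / 0.694 = 1.475×10^5 C
I = Q / t = 1.475×10^5 / 33912 s = 4.35 A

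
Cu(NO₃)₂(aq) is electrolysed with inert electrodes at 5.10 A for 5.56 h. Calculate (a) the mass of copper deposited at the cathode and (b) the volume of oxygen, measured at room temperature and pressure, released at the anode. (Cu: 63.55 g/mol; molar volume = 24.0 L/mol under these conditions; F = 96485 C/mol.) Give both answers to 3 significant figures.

Q = 5.10 × 20016 = 1.021×10^5 C; n(e⁻) = 1.021×10^5 / 96485 = 1.058 mol
Cathode: Cu²⁺ + 2e⁻ → Cu → n(Cu) = 1.058/2 = 0.5290 mol → 33.6 g
Anode: 2H₂O → O₂ + 4H⁺ + 4e⁻ → n(O₂) = 1.058/4 = 0.2645 mol → 6.35 L

33.6 g Cu; 6.35 L O₂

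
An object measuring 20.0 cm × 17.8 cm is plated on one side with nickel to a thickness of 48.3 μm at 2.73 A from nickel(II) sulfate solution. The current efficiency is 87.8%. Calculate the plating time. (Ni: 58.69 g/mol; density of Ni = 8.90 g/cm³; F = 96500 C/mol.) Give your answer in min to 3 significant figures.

Plated area = 20.0 × 17.8 = 356.0 cm²
Volume = 356.0 × 48.3×10⁻⁴ cm = 1.719 cm³
m(Ni) = 1.719 × 8.90 = 15.30 g
n(Ni) = 15.30 / 58.69 = 0.2607 mol; n(e⁻) = 2 × 0.2607 = 0.5214 mol
Q = 0.5214 × 96500 / 0.878 = 57310 C
t = 57310 / 2.73 = 20990 s = 350 min

350 min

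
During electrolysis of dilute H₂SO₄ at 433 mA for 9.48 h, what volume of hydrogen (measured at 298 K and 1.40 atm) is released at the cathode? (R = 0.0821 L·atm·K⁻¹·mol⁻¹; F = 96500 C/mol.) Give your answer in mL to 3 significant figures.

1340 mL

Q = 0.433 A × 34128 s = 14780 C
n(e⁻) = 14780 / 96500 = 0.1532 mol
2H⁺ + 2e⁻ → H₂, so n(H₂) = 0.1532 / 2 = 0.07660 mol
V = nRT/P = 0.07660 × 0.0821 × 298 / 1.40 = 1.339 L
= 1340 mL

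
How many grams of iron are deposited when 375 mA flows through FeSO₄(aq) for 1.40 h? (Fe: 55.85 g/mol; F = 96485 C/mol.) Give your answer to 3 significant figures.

0.547 g

Q = 0.375 A × 5040 s = 1890 C
Moles of electrons = 1890 / 96485 = 0.01959 mol
Fe²⁺ + 2e⁻ → Fe, so n(Fe) = 0.01959 / 2 = 0.009795 mol
m = 0.009795 × 55.85 = 0.547 g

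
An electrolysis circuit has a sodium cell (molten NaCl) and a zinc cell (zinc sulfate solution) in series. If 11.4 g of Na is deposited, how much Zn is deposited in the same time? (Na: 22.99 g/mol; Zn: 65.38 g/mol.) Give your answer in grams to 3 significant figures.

16.2 g

n(Na) = 11.4 / 22.99 = 0.4959 mol
Na⁺ + e⁻ → Na, so n(e⁻) = 0.4959 mol
In series, the same 0.4959 mol of electrons flows through the second cell.
Zn²⁺ + 2e⁻ → Zn, so n(Zn) = 0.4959 / 2 = 0.2480 mol
m(Zn) = 0.2480 × 65.38 = 16.2 g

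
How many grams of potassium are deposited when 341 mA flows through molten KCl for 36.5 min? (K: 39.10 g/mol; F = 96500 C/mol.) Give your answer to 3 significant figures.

Charge passed = 0.341 × 2190 = 746.8 C
n(e⁻) = Q/F = 746.8/96500 = 0.007739 mol
K⁺ + e⁻ → K, so n(K) = 0.007739 mol
m = 0.007739 × 39.10 = 0.303 g

0.303 g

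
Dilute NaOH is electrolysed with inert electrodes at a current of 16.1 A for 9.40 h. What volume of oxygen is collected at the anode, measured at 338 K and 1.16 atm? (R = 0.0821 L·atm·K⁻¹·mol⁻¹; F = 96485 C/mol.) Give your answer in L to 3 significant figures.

Q = 16.1 A × 33840 s = 5.448×10^5 C
Moles of electrons = 5.448×10^5 / 96485 = 5.646 mol
2H₂O → O₂ + 4H⁺ + 4e⁻, so n(O₂) = 5.646 / 4 = 1.412 mol
V = nRT/P = 1.412 × 0.0821 × 338 / 1.16 = 33.78 L

33.8 L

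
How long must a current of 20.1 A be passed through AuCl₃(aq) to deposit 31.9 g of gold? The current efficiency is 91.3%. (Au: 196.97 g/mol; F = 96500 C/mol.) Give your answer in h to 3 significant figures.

n(Au) = 31.9 / 196.97 = 0.1620 mol
Au³⁺ + 3e⁻ → Au, so n(e⁻) = 3 × 0.1620 = 0.4860 mol
Q = 0.4860 × 96500 / 0.913 = 51370 C
t = Q / I = 51370 / 20.1 = 2556 s = 0.710 h

0.710 h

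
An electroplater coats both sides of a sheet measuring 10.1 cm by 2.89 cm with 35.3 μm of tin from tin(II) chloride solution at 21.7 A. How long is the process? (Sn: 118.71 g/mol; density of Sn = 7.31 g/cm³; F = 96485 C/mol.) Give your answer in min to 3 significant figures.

Plated area = 2 × 10.1 × 2.89 = 58.38 cm²
Volume = 58.38 × 35.3×10⁻⁴ cm = 0.2061 cm³
m(Sn) = 0.2061 × 7.31 = 1.507 g
n(Sn) = 1.507 / 118.71 = 0.01269 mol; n(e⁻) = 2 × 0.01269 = 0.02538 mol
Q = 0.02538 × 96485 = 2449 C
t = 2449 / 21.7 = 112.9 s = 1.88 min

1.88 min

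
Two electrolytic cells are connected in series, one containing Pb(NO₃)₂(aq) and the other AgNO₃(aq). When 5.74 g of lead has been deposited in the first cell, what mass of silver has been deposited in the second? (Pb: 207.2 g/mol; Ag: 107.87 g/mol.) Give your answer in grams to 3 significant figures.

n(Pb) = 5.74 / 207.2 = 0.02770 mol
Pb²⁺ + 2e⁻ → Pb, so n(e⁻) = 2 × 0.02770 = 0.05540 mol
The cells are in series, so the same charge (and hence the same n(e⁻) = 0.05540 mol) passes through both.
Ag⁺ + e⁻ → Ag, so n(Ag) = 0.05540 mol
m(Ag) = 0.05540 × 107.87 = 5.98 g

5.98 g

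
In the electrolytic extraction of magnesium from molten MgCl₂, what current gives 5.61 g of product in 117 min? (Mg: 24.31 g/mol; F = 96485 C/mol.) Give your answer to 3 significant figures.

6.34 A

n(Mg) = 5.61 / 24.31 = 0.2308 mol
Mg²⁺ + 2e⁻ → Mg, so n(e⁻) = 2 × 0.2308 = 0.4616 mol
Q = 0.4616 × 96485 = 44540 C
I = Q / t = 44540 / 7020 s = 6.34 A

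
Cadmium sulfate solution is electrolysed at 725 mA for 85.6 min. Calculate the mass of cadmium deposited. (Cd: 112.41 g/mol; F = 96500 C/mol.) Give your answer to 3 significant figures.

Charge passed = 0.725 × 5136 = 3724 C
n(e⁻) = Q/F = 3724/96500 = 0.03859 mol
Cd²⁺ + 2e⁻ → Cd, so n(Cd) = 0.03859 / 2 = 0.01930 mol
m = 0.01930 × 112.41 = 2.17 g

2.17 g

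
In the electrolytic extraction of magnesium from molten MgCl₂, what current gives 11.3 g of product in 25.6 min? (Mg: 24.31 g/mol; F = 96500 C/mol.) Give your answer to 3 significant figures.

n(Mg) = 11.3 / 24.31 = 0.4648 mol
Mg²⁺ + 2e⁻ → Mg, so n(e⁻) = 2 × 0.4648 = 0.9296 mol
Q = 0.9296 × 96500 = 89710 C
I = Q / t = 89710 / 1536 s = 58.4 A

58.4 A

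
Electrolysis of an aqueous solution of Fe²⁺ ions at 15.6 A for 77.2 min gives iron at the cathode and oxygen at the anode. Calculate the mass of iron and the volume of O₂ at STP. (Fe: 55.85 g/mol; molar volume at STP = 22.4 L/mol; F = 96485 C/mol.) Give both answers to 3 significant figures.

Q = 15.6 × 4632 = 72260 C; n(e⁻) = 72260 / 96485 = 0.7489 mol
Cathode: Fe²⁺ + 2e⁻ → Fe → n(Fe) = 0.7489/2 = 0.3745 mol → 20.9 g
Anode: 2H₂O → O₂ + 4H⁺ + 4e⁻ → n(O₂) = 0.7489/4 = 0.1872 mol → 4.19 L

20.9 g Fe; 4.19 L O₂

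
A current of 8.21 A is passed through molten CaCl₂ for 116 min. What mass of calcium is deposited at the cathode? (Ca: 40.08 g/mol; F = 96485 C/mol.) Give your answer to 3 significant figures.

Q = It = 8.21 × 6960 = 57140 C
n(e⁻) = Q/F = 57140/96485 = 0.5922 mol
Ca²⁺ + 2e⁻ → Ca, so n(Ca) = 0.5922 / 2 = 0.2961 mol
m = 0.2961 × 40.08 = 11.9 g

11.9 g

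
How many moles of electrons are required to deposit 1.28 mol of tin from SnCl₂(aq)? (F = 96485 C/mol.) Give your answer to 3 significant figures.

2.56 mol

Sn²⁺ + 2e⁻ → Sn, so n(e⁻) = 2 × 1.28 = 2.560 mol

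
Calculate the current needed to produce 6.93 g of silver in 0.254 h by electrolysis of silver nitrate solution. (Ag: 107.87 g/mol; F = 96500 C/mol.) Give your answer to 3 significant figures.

6.78 A

n(Ag) = 6.93 / 107.87 = 0.06424 mol
Ag⁺ + e⁻ → Ag, so n(e⁻) = 0.06424 mol
Q = 0.06424 × 96500 = 6199 C
I = Q / t = 6199 / 914.4 s = 6.78 A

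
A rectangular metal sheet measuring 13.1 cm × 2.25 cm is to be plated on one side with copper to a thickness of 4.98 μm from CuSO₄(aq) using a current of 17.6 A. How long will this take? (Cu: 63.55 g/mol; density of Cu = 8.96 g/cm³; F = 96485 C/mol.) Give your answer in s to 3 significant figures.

22.7 s

Plated area = 13.1 × 2.25 = 29.48 cm²
Volume = 29.48 × 4.98×10⁻⁴ cm = 0.01468 cm³
m(Cu) = 0.01468 × 8.96 = 0.1315 g
n(Cu) = 0.1315 / 63.55 = 0.002069 mol; n(e⁻) = 2 × 0.002069 = 0.004138 mol
Q = 0.004138 × 96485 = 399.3 C
t = 399.3 / 17.6 = 22.69 s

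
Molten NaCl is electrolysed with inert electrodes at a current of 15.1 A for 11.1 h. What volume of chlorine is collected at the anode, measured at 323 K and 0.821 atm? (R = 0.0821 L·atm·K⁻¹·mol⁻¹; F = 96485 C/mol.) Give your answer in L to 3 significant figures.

Q = 15.1 A × 39960 s = 6.034×10^5 C
Moles of electrons = 6.034×10^5 / 96485 = 6.254 mol
2Cl⁻ → Cl₂ + 2e⁻, so n(Cl₂) = 6.254 / 2 = 3.127 mol
V = nRT/P = 3.127 × 0.0821 × 323 / 0.821 = 101.0 L

101 L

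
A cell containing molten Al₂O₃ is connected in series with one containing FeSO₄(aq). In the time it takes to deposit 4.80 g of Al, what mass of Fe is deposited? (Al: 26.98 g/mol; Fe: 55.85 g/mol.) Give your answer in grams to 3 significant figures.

n(Al) = 4.80 / 26.98 = 0.1779 mol
Al³⁺ + 3e⁻ → Al, so n(e⁻) = 3 × 0.1779 = 0.5337 mol
In series, the same 0.5337 mol of electrons flows through the second cell.
Fe²⁺ + 2e⁻ → Fe, so n(Fe) = 0.5337 / 2 = 0.2669 mol
m(Fe) = 0.2669 × 55.85 = 14.9 g

14.9 g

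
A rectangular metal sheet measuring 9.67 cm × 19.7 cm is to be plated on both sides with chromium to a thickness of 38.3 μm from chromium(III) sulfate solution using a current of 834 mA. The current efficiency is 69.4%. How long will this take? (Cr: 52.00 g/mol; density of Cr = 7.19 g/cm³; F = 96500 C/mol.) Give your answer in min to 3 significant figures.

Plated area = 2 × 9.67 × 19.7 = 381.0 cm²
Volume = 381.0 × 38.3×10⁻⁴ cm = 1.459 cm³
m(Cr) = 1.459 × 7.19 = 10.49 g
n(Cr) = 10.49 / 52.00 = 0.2017 mol; n(e⁻) = 3 × 0.2017 = 0.6051 mol
Q = 0.6051 × 96500 / 0.694 = 84140 C
t = 84140 / 0.834 = 1.009×10^5 s = 1680 min

1680 min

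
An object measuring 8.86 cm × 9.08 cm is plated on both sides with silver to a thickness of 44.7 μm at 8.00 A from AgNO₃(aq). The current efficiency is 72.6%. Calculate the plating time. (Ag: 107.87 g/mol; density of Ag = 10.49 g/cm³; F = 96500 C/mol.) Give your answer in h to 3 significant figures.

0.323 h

Plated area = 2 × 8.86 × 9.08 = 160.9 cm²
Volume = 160.9 × 44.7×10⁻⁴ cm = 0.7192 cm³
m(Ag) = 0.7192 × 10.49 = 7.544 g
n(Ag) = 7.544 / 107.87 = 0.06994 mol; n(e⁻) = 0.06994 mol
Q = 0.06994 × 96500 / 0.726 = 9296 C
t = 9296 / 8.00 = 1162 s = 0.323 h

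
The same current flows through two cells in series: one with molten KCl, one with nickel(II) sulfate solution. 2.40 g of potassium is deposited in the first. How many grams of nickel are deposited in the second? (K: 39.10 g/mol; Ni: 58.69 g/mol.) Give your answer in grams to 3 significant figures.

1.80 g

n(K) = 2.40 / 39.10 = 0.06138 mol
K⁺ + e⁻ → K, so n(e⁻) = 0.06138 mol
Since the cells are in series, n(e⁻) in the Ni cell is also 0.06138 mol.
Ni²⁺ + 2e⁻ → Ni, so n(Ni) = 0.06138 / 2 = 0.03069 mol
m(Ni) = 0.03069 × 58.69 = 1.80 g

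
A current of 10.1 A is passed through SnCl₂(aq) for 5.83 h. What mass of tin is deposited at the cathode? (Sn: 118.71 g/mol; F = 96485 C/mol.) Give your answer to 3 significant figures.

130 g

Q = It = 10.1 × 20988 = 2.120×10^5 C
Moles of electrons = 2.120×10^5 / 96485 = 2.197 mol
Sn²⁺ + 2e⁻ → Sn, so n(Sn) = 2.197 / 2 = 1.099 mol
m = 1.099 × 118.71 = 130 g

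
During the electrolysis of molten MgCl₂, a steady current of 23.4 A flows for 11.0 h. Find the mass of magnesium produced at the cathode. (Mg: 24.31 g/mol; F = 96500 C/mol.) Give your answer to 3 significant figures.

Q = 23.4 A × 39600 s = 9.266×10^5 C
n(e⁻) = 9.266×10^5 / 96500 = 9.602 mol
Mg²⁺ + 2e⁻ → Mg, so n(Mg) = 9.602 / 2 = 4.801 mol
m = 4.801 × 24.31 = 117 g

117 g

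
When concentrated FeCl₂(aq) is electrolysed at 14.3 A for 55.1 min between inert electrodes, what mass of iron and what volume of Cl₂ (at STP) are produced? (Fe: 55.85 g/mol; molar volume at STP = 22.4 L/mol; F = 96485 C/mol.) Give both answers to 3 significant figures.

13.7 g Fe; 5.49 L Cl₂

Q = 14.3 × 3306 = 47280 C; n(e⁻) = 47280 / 96485 = 0.4900 mol
Cathode: Fe²⁺ + 2e⁻ → Fe → n(Fe) = 0.4900/2 = 0.2450 mol → 13.7 g
Anode: 2Cl⁻ → Cl₂ + 2e⁻ → n(Cl₂) = 0.4900/2 = 0.2450 mol → 5.49 L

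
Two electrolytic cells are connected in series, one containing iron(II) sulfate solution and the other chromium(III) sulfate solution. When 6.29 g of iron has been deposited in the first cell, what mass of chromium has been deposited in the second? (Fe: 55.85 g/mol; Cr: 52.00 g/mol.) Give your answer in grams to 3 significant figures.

n(Fe) = 6.29 / 55.85 = 0.1126 mol
Fe²⁺ + 2e⁻ → Fe, so n(e⁻) = 2 × 0.1126 = 0.2252 mol
Same current for the same time ⇒ same n(e⁻) = 0.2252 mol in both cells.
Cr³⁺ + 3e⁻ → Cr, so n(Cr) = 0.2252 / 3 = 0.07507 mol
m(Cr) = 0.07507 × 52.00 = 3.90 g

3.90 g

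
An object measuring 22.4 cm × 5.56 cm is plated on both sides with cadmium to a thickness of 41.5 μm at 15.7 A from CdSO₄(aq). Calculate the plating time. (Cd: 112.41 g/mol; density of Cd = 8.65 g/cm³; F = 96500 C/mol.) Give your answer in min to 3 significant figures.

Plated area = 2 × 22.4 × 5.56 = 249.1 cm²
Volume = 249.1 × 41.5×10⁻⁴ cm = 1.034 cm³
m(Cd) = 1.034 × 8.65 = 8.944 g
n(Cd) = 8.944 / 112.41 = 0.07957 mol; n(e⁻) = 2 × 0.07957 = 0.1591 mol
Q = 0.1591 × 96500 = 15350 C
t = 15350 / 15.7 = 977.7 s = 16.3 min

16.3 min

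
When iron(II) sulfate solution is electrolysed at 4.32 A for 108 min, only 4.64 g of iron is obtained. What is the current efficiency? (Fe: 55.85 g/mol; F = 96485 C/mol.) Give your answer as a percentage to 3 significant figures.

Q = 4.32 × 6480 = 27990 C
n(e⁻) = 27990 / 96485 = 0.2901 mol
Fe²⁺ + 2e⁻ → Fe, so theoretical n(Fe) = 0.1451 mol → 8.104 g
Efficiency = 4.64 / 8.104 = 0.5726 = 57.3%

57.3%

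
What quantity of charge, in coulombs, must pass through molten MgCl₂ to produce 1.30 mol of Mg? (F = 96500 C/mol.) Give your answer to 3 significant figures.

Mg²⁺ + 2e⁻ → Mg, so n(e⁻) = 2 × 1.30 = 2.600 mol
Q = 2.600 × 96500 = 2.509×10^5 C

2.51×10^5 C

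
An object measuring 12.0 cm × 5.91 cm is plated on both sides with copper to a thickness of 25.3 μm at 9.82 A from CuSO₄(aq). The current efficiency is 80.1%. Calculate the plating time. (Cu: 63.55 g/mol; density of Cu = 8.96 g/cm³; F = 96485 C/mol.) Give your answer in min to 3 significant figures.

20.7 min

Plated area = 2 × 12.0 × 5.91 = 141.8 cm²
Volume = 141.8 × 25.3×10⁻⁴ cm = 0.3588 cm³
m(Cu) = 0.3588 × 8.96 = 3.215 g
n(Cu) = 3.215 / 63.55 = 0.05059 mol; n(e⁻) = 2 × 0.05059 = 0.1012 mol
Q = 0.1012 × 96485 / 0.801 = 12190 C
t = 12190 / 9.82 = 1241 s = 20.7 min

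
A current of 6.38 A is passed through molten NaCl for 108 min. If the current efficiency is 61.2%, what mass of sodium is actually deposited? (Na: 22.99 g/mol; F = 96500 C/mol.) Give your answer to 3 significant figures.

6.03 g

Q = 6.38 × 6480 = 41340 C
n(e⁻) = 41340 / 96500 = 0.4284 mol
Na⁺ + e⁻ → Na, so theoretical m(Na) = 0.4284 × 22.99 = 9.849 g
Actual mass = 61.2% × 9.849 = 6.03 g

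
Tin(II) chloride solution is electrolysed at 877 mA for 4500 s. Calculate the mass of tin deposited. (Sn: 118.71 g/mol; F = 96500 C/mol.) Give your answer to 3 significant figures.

Q = 0.877 A × 4500 s = 3947 C
n(e⁻) = 3947 / 96500 = 0.04090 mol
Sn²⁺ + 2e⁻ → Sn, so n(Sn) = 0.04090 / 2 = 0.02045 mol
m = 0.02045 × 118.71 = 2.43 g

2.43 g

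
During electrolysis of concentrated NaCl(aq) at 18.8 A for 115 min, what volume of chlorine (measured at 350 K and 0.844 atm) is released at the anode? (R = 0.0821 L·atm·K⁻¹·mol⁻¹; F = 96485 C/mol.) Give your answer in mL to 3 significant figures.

22900 mL

Charge passed = 18.8 × 6900 = 1.297×10^5 C
Moles of electrons = 1.297×10^5 / 96485 = 1.344 mol
2Cl⁻ → Cl₂ + 2e⁻, so n(Cl₂) = 1.344 / 2 = 0.6720 mol
V = nRT/P = 0.6720 × 0.0821 × 350 / 0.844 = 22.88 L
= 22900 mL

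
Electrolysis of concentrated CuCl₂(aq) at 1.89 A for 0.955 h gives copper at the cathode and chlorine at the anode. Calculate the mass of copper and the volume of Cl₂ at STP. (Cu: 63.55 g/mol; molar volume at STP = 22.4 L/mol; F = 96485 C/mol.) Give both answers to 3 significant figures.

Q = 1.89 × 3438 = 6498 C; n(e⁻) = 6498 / 96485 = 0.06735 mol
Cathode: Cu²⁺ + 2e⁻ → Cu → n(Cu) = 0.06735/2 = 0.03368 mol → 2.14 g
Anode: 2Cl⁻ → Cl₂ + 2e⁻ → n(Cl₂) = 0.06735/2 = 0.03368 mol → 0.754 L

2.14 g Cu; 0.754 L Cl₂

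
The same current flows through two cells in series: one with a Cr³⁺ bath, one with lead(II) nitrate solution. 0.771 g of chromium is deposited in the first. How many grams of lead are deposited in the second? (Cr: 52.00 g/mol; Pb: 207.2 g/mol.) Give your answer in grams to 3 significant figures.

4.61 g

n(Cr) = 0.771 / 52.00 = 0.01483 mol
Cr³⁺ + 3e⁻ → Cr, so n(e⁻) = 3 × 0.01483 = 0.04449 mol
In series, the same 0.04449 mol of electrons flows through the second cell.
Pb²⁺ + 2e⁻ → Pb, so n(Pb) = 0.04449 / 2 = 0.02225 mol
m(Pb) = 0.02225 × 207.2 = 4.61 g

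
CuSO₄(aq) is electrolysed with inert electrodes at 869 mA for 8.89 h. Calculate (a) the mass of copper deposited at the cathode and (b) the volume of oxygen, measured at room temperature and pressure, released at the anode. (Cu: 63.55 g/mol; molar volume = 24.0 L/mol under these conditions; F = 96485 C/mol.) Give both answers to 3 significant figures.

9.16 g Cu; 1.73 L O₂

Q = 0.869 × 32004 = 27810 C; n(e⁻) = 27810 / 96485 = 0.2882 mol
Cathode: Cu²⁺ + 2e⁻ → Cu → n(Cu) = 0.2882/2 = 0.1441 mol → 9.16 g
Anode: 2H₂O → O₂ + 4H⁺ + 4e⁻ → n(O₂) = 0.2882/4 = 0.07205 mol → 1.73 L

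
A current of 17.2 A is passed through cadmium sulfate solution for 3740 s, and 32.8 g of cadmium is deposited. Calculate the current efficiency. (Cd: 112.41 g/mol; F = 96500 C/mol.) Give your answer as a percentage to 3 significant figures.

87.5%

Q = 17.2 × 3740 = 64330 C
n(e⁻) = 64330 / 96500 = 0.6666 mol
Cd²⁺ + 2e⁻ → Cd, so theoretical n(Cd) = 0.3333 mol → 37.47 g
Efficiency = 32.8 / 37.47 = 0.8754 = 87.5%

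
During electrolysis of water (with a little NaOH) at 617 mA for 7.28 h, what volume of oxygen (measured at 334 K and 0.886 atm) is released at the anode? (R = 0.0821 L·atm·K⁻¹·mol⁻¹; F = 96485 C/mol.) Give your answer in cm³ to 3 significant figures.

1300 cm³

Charge passed = 0.617 × 26208 = 16170 C
Moles of electrons = 16170 / 96485 = 0.1676 mol
2H₂O → O₂ + 4H⁺ + 4e⁻, so n(O₂) = 0.1676 / 4 = 0.04190 mol
V = nRT/P = 0.04190 × 0.0821 × 334 / 0.886 = 1.297 L
= 1300 cm³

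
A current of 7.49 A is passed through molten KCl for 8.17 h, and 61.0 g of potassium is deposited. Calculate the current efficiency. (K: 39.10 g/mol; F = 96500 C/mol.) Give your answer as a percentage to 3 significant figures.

68.3%

Q = 7.49 × 29412 = 2.203×10^5 C
n(e⁻) = 2.203×10^5 / 96500 = 2.283 mol
K⁺ + e⁻ → K, so theoretical n(K) = 2.283 mol → 89.27 g
Efficiency = 61.0 / 89.27 = 0.6833 = 68.3%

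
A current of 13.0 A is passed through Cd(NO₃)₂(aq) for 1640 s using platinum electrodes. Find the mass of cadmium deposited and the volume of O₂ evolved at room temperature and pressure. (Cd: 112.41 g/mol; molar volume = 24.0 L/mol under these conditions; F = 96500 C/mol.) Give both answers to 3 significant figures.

Q = 13.0 × 1640 = 21320 C; n(e⁻) = 21320 / 96500 = 0.2209 mol
Cathode: Cd²⁺ + 2e⁻ → Cd → n(Cd) = 0.2209/2 = 0.1105 mol → 12.4 g
Anode: 2H₂O → O₂ + 4H⁺ + 4e⁻ → n(O₂) = 0.2209/4 = 0.05523 mol → 1.33 L

12.4 g Cd; 1.33 L O₂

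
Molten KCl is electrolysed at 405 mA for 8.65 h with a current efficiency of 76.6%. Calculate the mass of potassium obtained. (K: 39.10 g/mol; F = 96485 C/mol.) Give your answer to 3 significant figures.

3.91 g

Q = 0.405 × 31140 = 12610 C
n(e⁻) = 12610 / 96485 = 0.1307 mol
K⁺ + e⁻ → K, so theoretical m(K) = 0.1307 × 39.10 = 5.110 g
Actual mass = 76.6% × 5.110 = 3.91 g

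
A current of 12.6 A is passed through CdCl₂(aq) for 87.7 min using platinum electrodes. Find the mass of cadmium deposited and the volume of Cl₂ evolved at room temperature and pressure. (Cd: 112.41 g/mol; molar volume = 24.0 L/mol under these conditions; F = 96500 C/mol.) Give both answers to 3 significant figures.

Q = 12.6 × 5262 = 66300 C; n(e⁻) = 66300 / 96500 = 0.6870 mol
Cathode: Cd²⁺ + 2e⁻ → Cd → n(Cd) = 0.6870/2 = 0.3435 mol → 38.6 g
Anode: 2Cl⁻ → Cl₂ + 2e⁻ → n(Cl₂) = 0.6870/2 = 0.3435 mol → 8.24 L

38.6 g Cd; 8.24 L Cl₂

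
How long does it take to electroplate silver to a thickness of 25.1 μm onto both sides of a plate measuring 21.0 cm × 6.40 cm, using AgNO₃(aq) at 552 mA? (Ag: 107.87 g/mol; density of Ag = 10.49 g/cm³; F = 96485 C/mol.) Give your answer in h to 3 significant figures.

Plated area = 2 × 21.0 × 6.40 = 268.8 cm²
Volume = 268.8 × 25.1×10⁻⁴ cm = 0.6747 cm³
m(Ag) = 0.6747 × 10.49 = 7.078 g
n(Ag) = 7.078 / 107.87 = 0.06562 mol; n(e⁻) = 0.06562 mol
Q = 0.06562 × 96485 = 6331 C
t = 6331 / 0.552 = 11470 s = 3.19 h

3.19 h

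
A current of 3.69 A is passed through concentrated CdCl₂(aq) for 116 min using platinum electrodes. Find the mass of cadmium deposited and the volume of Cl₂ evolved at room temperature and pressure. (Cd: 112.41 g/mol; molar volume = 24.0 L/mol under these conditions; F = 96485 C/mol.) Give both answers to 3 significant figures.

Q = 3.69 × 6960 = 25680 C; n(e⁻) = 25680 / 96485 = 0.2662 mol
Cathode: Cd²⁺ + 2e⁻ → Cd → n(Cd) = 0.2662/2 = 0.1331 mol → 15.0 g
Anode: 2Cl⁻ → Cl₂ + 2e⁻ → n(Cl₂) = 0.2662/2 = 0.1331 mol → 3.19 L

15.0 g Cd; 3.19 L Cl₂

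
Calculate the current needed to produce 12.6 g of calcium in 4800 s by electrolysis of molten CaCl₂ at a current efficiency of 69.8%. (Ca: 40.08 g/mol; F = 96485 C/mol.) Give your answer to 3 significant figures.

n(Ca) = 12.6 / 40.08 = 0.3144 mol
Ca²⁺ + 2e⁻ → Ca, so n(e⁻) = 2 × 0.3144 = 0.6288 mol
Q = 0.6288 × 96485 / 0.698 = 86920 C
I = Q / t = 86920 / 4800 s = 18.1 A

18.1 A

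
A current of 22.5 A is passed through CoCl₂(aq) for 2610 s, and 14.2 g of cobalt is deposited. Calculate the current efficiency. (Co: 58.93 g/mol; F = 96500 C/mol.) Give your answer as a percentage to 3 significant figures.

Q = 22.5 × 2610 = 58730 C
n(e⁻) = 58730 / 96500 = 0.6086 mol
Co²⁺ + 2e⁻ → Co, so theoretical n(Co) = 0.3043 mol → 17.93 g
Efficiency = 14.2 / 17.93 = 0.7920 = 79.2%

79.2%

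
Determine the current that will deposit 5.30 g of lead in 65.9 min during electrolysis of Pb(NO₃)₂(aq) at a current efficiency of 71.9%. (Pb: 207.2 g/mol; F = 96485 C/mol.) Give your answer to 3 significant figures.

1.74 A

n(Pb) = 5.30 / 207.2 = 0.02558 mol
Pb²⁺ + 2e⁻ → Pb, so n(e⁻) = 2 × 0.02558 = 0.05116 mol
Q = 0.05116 × 96485 / 0.719 = 6865 C
I = Q / t = 6865 / 3954 s = 1.74 A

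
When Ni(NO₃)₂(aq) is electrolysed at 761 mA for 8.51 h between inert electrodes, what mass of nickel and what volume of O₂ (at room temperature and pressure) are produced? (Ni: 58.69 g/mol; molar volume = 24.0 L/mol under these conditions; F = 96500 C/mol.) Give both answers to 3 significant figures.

7.09 g Ni; 1.45 L O₂

Q = 0.761 × 30636 = 23310 C; n(e⁻) = 23310 / 96500 = 0.2416 mol
Cathode: Ni²⁺ + 2e⁻ → Ni → n(Ni) = 0.2416/2 = 0.1208 mol → 7.09 g
Anode: 2H₂O → O₂ + 4H⁺ + 4e⁻ → n(O₂) = 0.2416/4 = 0.06040 mol → 1.45 L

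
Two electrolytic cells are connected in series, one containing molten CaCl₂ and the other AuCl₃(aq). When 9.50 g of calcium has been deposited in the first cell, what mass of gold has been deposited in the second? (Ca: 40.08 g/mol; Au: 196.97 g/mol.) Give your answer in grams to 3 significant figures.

31.1 g

n(Ca) = 9.50 / 40.08 = 0.2370 mol
Ca²⁺ + 2e⁻ → Ca, so n(e⁻) = 2 × 0.2370 = 0.4740 mol
Since the cells are in series, n(e⁻) in the Au cell is also 0.4740 mol.
Au³⁺ + 3e⁻ → Au, so n(Au) = 0.4740 / 3 = 0.1580 mol
m(Au) = 0.1580 × 196.97 = 31.1 g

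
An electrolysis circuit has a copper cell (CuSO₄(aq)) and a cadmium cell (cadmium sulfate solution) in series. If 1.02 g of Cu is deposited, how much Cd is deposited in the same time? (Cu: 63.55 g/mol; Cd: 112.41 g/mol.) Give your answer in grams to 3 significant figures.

n(Cu) = 1.02 / 63.55 = 0.01605 mol
Cu²⁺ + 2e⁻ → Cu, so n(e⁻) = 2 × 0.01605 = 0.03210 mol
The cells are in series, so the same charge (and hence the same n(e⁻) = 0.03210 mol) passes through both.
Cd²⁺ + 2e⁻ → Cd, so n(Cd) = 0.03210 / 2 = 0.01605 mol
m(Cd) = 0.01605 × 112.41 = 1.80 g

1.80 g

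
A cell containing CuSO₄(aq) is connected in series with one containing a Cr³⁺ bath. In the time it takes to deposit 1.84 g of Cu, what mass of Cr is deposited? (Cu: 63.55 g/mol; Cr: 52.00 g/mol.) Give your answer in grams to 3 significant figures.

1.00 g

n(Cu) = 1.84 / 63.55 = 0.02895 mol
Cu²⁺ + 2e⁻ → Cu, so n(e⁻) = 2 × 0.02895 = 0.05790 mol
In series, the same 0.05790 mol of electrons flows through the second cell.
Cr³⁺ + 3e⁻ → Cr, so n(Cr) = 0.05790 / 3 = 0.01930 mol
m(Cr) = 0.01930 × 52.00 = 1.00 g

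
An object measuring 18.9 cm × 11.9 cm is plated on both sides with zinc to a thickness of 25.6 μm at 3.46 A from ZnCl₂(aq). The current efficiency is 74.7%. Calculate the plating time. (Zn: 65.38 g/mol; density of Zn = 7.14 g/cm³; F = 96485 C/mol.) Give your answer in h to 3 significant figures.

Plated area = 2 × 18.9 × 11.9 = 449.8 cm²
Volume = 449.8 × 25.6×10⁻⁴ cm = 1.151 cm³
m(Zn) = 1.151 × 7.14 = 8.218 g
n(Zn) = 8.218 / 65.38 = 0.1257 mol; n(e⁻) = 2 × 0.1257 = 0.2514 mol
Q = 0.2514 × 96485 / 0.747 = 32470 C
t = 32470 / 3.46 = 9384 s = 2.61 h

2.61 h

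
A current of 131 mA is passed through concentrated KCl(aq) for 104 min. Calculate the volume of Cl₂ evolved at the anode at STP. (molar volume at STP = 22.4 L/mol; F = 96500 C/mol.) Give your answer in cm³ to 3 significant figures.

94.9 cm³

Q = 0.131 A × 6240 s = 817.4 C
n(e⁻) = 817.4 / 96500 = 0.008470 mol
2Cl⁻ → Cl₂ + 2e⁻, so n(Cl₂) = 0.008470 / 2 = 0.004235 mol
V = 0.004235 × 22.4 = 0.09486 L
= 94.9 cm³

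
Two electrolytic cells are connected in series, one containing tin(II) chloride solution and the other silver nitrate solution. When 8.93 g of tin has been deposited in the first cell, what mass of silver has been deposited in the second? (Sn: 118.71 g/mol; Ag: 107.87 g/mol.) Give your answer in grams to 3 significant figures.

n(Sn) = 8.93 / 118.71 = 0.07523 mol
Sn²⁺ + 2e⁻ → Sn, so n(e⁻) = 2 × 0.07523 = 0.1505 mol
Since the cells are in series, n(e⁻) in the Ag cell is also 0.1505 mol.
Ag⁺ + e⁻ → Ag, so n(Ag) = 0.1505 mol
m(Ag) = 0.1505 × 107.87 = 16.2 g

16.2 g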